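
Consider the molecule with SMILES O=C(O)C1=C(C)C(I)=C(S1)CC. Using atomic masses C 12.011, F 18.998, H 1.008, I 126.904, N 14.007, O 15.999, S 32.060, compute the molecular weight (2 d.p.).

First, the molecular formula is C8H9IO2S (counting implicit H from valence).
  C: 8 × 12.011 = 96.088
  H: 9 × 1.008 = 9.072
  I: 1 × 126.904 = 126.904
  O: 2 × 15.999 = 31.998
  S: 1 × 32.060 = 32.060
Sum: 8×12.011 + 9×1.008 + 1×126.904 + 2×15.999 + 1×32.060 = 296.122 → 296.12 g/mol.

296.12 g/mol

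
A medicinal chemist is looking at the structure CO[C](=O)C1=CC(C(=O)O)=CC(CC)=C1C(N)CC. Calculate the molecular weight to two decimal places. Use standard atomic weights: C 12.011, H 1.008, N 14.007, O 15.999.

First, the molecular formula is C14H19NO4 (counting implicit H from valence).
  C: 14 × 12.011 = 168.154
  H: 19 × 1.008 = 19.152
  N: 1 × 14.007 = 14.007
  O: 4 × 15.999 = 63.996
Sum: 14×12.011 + 19×1.008 + 1×14.007 + 4×15.999 = 265.309 → 265.31 g/mol.

265.31 g/mol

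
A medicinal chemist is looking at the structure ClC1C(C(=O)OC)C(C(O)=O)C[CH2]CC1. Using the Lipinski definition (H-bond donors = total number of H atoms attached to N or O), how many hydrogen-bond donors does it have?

1

Donors: find every N or O and count the H atoms it carries.
  atom 5 (O): bond orders sum to 2 → 0 H
  atom 6 (O): bond orders sum to 2 → 0 H
  atom 10 (O): bond orders sum to 1 → 1 H
  atom 11 (O): bond orders sum to 2 → 0 H
Lipinski HBD = 1.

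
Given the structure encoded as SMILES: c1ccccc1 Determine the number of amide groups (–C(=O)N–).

0

Scan the SMILES for the amide motif — none present.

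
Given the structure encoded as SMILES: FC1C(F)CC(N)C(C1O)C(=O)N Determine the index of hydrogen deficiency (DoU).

Degree of unsaturation = (number of rings) + (number of π bonds).
Ring closures in the SMILES: 1.
π bonds: 1 double bond (each 1 DoU) → 1 DoU from unsaturation.
Total DoU = 1 + 1 = 2.

2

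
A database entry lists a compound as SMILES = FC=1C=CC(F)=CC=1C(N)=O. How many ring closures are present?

1

In SMILES, each pair of matching ring-closure digits denotes one ring-closing bond; the number of such bonds equals the number of independent rings.
Ring-closure bonds here: 1.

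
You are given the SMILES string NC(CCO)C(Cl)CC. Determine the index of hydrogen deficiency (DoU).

Degree of unsaturation = (number of rings) + (number of π bonds).
Ring closures in the SMILES: 0.
π bonds: none → 0 DoU from unsaturation.
Total DoU = 0 + 0 = 0.

0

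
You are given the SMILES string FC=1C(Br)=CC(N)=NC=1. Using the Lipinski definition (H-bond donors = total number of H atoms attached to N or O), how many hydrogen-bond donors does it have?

Donors: find every N or O and count the H atoms it carries.
  atom 7 (N): bond orders sum to 1 → 2 H
  atom 8 (N): bond orders sum to 3 → 0 H
Lipinski HBD = 2.

2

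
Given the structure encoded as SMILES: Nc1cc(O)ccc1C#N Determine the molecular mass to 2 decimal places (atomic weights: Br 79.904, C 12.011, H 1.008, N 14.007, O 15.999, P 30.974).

134.14 g/mol

First, the molecular formula is C7H6N2O (counting implicit H from valence).
  C: 7 × 12.011 = 84.077
  H: 6 × 1.008 = 6.048
  N: 2 × 14.007 = 28.014
  O: 1 × 15.999 = 15.999
Sum: 7×12.011 + 6×1.008 + 2×14.007 + 1×15.999 = 134.138 → 134.14 g/mol.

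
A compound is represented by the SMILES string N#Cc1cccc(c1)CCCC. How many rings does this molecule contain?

In SMILES, each pair of matching ring-closure digits denotes one ring-closing bond; the number of such bonds equals the number of independent rings.
Ring-closure bonds here: 1.

1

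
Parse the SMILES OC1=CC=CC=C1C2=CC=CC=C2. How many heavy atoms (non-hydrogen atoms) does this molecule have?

Every atom symbol written in the SMILES (organic subset) is one heavy atom; implicit H are not written.
Heavy atoms by element → C:12, O:1.
Total: 13.

13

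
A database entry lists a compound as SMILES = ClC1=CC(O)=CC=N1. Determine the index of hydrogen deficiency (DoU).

Molecular formula: C5H4ClNO.
DoU = (2C + 2 + N − H − X) / 2, where X is the halogen count and O/S are ignored.
    = (2·5 + 2 + 1 − 4 − 1) / 2 = 8 / 2 = 4.

4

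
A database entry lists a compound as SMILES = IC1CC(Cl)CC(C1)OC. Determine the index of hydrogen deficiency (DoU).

Degree of unsaturation = (number of rings) + (number of π bonds).
Ring closures in the SMILES: 1.
π bonds: none → 0 DoU from unsaturation.
Total DoU = 1 + 0 = 1.

1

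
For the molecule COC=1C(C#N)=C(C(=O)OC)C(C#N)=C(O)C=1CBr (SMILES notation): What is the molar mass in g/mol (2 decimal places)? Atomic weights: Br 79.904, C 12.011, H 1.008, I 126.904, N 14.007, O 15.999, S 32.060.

325.12 g/mol

First, the molecular formula is C12H9BrN2O4 (counting implicit H from valence).
  Br: 1 × 79.904 = 79.904
  C: 12 × 12.011 = 144.132
  H: 9 × 1.008 = 9.072
  N: 2 × 14.007 = 28.014
  O: 4 × 15.999 = 63.996
Sum: 1×79.904 + 12×12.011 + 9×1.008 + 2×14.007 + 4×15.999 = 325.118 → 325.12 g/mol.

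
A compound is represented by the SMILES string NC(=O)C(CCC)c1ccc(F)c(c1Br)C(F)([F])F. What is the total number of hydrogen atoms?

Walk through each heavy atom and fill implicit hydrogens from standard valence (C 4, N 3, O 2, S 2, halogen 1); for lowercase aromatic atoms, an aromatic c carries 1 H when it has two neighbours and 0 H with three, and aromatic n carries 0 H:
  atom 1: N, bond orders sum to 1 (valence 3) → 2 H
  atom 2: C, bond orders sum to 4 (valence 4) → 0 H
  atom 3: O, bond orders sum to 2 (valence 2) → 0 H
  atom 4: C, bond orders sum to 3 (valence 4) → 1 H
  atom 5: C, bond orders sum to 2 (valence 4) → 2 H
  atom 6: C, bond orders sum to 2 (valence 4) → 2 H
  atom 7: C, bond orders sum to 1 (valence 4) → 3 H
  atom 8: aromatic c, 3 neighbours → 0 H
  atom 9: aromatic c, 2 neighbours → 1 H
  atom 10: aromatic c, 2 neighbours → 1 H
  atom 11: aromatic c, 3 neighbours → 0 H
  atom 12: F (halogen, monovalent) → 0 H
  atom 13: aromatic c, 3 neighbours → 0 H
  atom 14: aromatic c, 3 neighbours → 0 H
  atom 15: Br (halogen, monovalent) → 0 H
  atom 16: C, bond orders sum to 4 (valence 4) → 0 H
  atom 17: F (halogen, monovalent) → 0 H
  atom 18: F with explicit H count 0
  atom 19: F (halogen, monovalent) → 0 H
Total hydrogens: 12.

12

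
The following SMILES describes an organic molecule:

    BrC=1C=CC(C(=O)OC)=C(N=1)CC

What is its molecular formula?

Walk through each heavy atom and fill implicit hydrogens from standard valence (C 4, N 3, O 2, S 2, halogen 1):
  atom 1: Br (halogen, monovalent) → 0 H
  atom 2: C, bond orders sum to 4 (valence 4) → 0 H
  atom 3: C, bond orders sum to 3 (valence 4) → 1 H
  atom 4: C, bond orders sum to 3 (valence 4) → 1 H
  atom 5: C, bond orders sum to 4 (valence 4) → 0 H
  atom 6: C, bond orders sum to 4 (valence 4) → 0 H
  atom 7: O, bond orders sum to 2 (valence 2) → 0 H
  atom 8: O, bond orders sum to 2 (valence 2) → 0 H
  atom 9: C, bond orders sum to 1 (valence 4) → 3 H
  atom 10: C, bond orders sum to 4 (valence 4) → 0 H
  atom 11: N, bond orders sum to 3 (valence 3) → 0 H
  atom 12: C, bond orders sum to 2 (valence 4) → 2 H
  atom 13: C, bond orders sum to 1 (valence 4) → 3 H
Totals → C:9, H:10, Br:1, N:1, O:2.

C9H10BrNO2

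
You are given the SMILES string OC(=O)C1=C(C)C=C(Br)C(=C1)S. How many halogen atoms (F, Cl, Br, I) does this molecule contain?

Halogen atoms appear at heavy-atom position 9 (1×Br).
Other groups present: 1 carboxylic acid, 1 thiol.
Halogen count: 1.

1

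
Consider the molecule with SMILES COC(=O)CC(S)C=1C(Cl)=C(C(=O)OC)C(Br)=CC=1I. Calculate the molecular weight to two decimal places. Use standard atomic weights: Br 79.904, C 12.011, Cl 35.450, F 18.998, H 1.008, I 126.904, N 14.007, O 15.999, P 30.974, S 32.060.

First, the molecular formula is C12H11BrClIO4S (counting implicit H from valence).
  Br: 1 × 79.904 = 79.904
  C: 12 × 12.011 = 144.132
  Cl: 1 × 35.450 = 35.450
  H: 11 × 1.008 = 11.088
  I: 1 × 126.904 = 126.904
  O: 4 × 15.999 = 63.996
  S: 1 × 32.060 = 32.060
Sum: 1×79.904 + 12×12.011 + 1×35.450 + 11×1.008 + 1×126.904 + 4×15.999 + 1×32.060 = 493.534 → 493.53 g/mol.

493.53 g/mol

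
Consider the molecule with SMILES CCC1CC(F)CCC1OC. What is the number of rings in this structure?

1

In SMILES, each pair of matching ring-closure digits denotes one ring-closing bond; the number of such bonds equals the number of independent rings.
Ring-closure bonds here: 1.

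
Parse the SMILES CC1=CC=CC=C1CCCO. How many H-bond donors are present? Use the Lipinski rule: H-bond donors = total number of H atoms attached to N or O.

Donors: find every N or O and count the H atoms it carries.
  atom 11 (O): bond orders sum to 1 → 1 H
Lipinski HBD = 1.

1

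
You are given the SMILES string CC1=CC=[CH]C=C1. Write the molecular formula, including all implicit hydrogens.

C7H8

Walk through each heavy atom and fill implicit hydrogens from standard valence (C 4, N 3, O 2, S 2, halogen 1):
  atom 1: C, bond orders sum to 1 (valence 4) → 3 H
  atom 2: C, bond orders sum to 4 (valence 4) → 0 H
  atom 3: C, bond orders sum to 3 (valence 4) → 1 H
  atom 4: C, bond orders sum to 3 (valence 4) → 1 H
  atom 5: C with explicit H count 1
  atom 6: C, bond orders sum to 3 (valence 4) → 1 H
  atom 7: C, bond orders sum to 3 (valence 4) → 1 H
Totals → C:7, H:8.
In Hill order: C7H8.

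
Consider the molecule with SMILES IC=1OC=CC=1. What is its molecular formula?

Walk through each heavy atom and fill implicit hydrogens from standard valence (C 4, N 3, O 2, S 2, halogen 1):
  atom 1: I (halogen, monovalent) → 0 H
  atom 2: C, bond orders sum to 4 (valence 4) → 0 H
  atom 3: O, bond orders sum to 2 (valence 2) → 0 H
  atom 4: C, bond orders sum to 3 (valence 4) → 1 H
  atom 5: C, bond orders sum to 3 (valence 4) → 1 H
  atom 6: C, bond orders sum to 3 (valence 4) → 1 H
Totals → C:4, H:3, I:1, O:1.

C4H3IO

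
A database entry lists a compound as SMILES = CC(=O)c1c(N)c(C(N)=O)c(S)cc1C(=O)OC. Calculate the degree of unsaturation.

7

Molecular formula: C11H12N2O4S.
DoU = (2C + 2 + N − H − X) / 2, where X is the halogen count and O/S are ignored.
    = (2·11 + 2 + 2 − 12 − 0) / 2 = 14 / 2 = 7.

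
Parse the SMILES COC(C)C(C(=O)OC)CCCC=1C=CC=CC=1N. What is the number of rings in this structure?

In SMILES, each pair of matching ring-closure digits denotes one ring-closing bond; the number of such bonds equals the number of independent rings.
Ring-closure bonds here: 1.

1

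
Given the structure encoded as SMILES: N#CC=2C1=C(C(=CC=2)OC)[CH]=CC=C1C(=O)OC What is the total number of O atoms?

3

Scan the SMILES for O atoms (remember two-letter symbols like Cl and Br are single atoms).
Oxygen count: 3.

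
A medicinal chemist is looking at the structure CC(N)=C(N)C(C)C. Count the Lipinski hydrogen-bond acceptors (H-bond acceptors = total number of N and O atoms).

N atoms: 2; O atoms: 0.
Lipinski HBA = 2 + 0 = 2.

2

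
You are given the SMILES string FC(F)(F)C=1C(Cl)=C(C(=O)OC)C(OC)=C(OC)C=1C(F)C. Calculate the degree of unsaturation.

Molecular formula: C13H13ClF4O4.
DoU = (2C + 2 + N − H − X) / 2, where X is the halogen count and O/S are ignored.
    = (2·13 + 2 + 0 − 13 − 5) / 2 = 10 / 2 = 5.

5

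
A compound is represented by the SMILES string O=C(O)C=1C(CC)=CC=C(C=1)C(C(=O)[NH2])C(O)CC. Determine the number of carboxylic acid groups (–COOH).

1

The carboxylic acid motif appears at heavy-atom position 2 in the SMILES.
Other groups present: 1 amide, 1 hydroxyl.
Carboxylic acid count: 1.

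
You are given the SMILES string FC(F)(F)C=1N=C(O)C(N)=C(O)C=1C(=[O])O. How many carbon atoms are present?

Count every carbon token in the SMILES (each C, including those in ring-closure positions and inside branches).
Carbon count: 7.

7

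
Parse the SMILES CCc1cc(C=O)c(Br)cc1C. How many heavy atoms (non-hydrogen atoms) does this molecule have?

Every atom symbol written in the SMILES (organic subset) is one heavy atom; implicit H are not written.
Heavy atoms by element → Br:1, C:10, O:1.
Total: 12.

12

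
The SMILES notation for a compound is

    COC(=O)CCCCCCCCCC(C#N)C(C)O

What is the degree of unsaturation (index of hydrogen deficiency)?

3

Molecular formula: C15H27NO3.
DoU = (2C + 2 + N − H − X) / 2, where X is the halogen count and O/S are ignored.
    = (2·15 + 2 + 1 − 27 − 0) / 2 = 6 / 2 = 3.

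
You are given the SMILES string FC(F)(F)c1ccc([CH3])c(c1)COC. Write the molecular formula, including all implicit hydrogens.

Walk through each heavy atom and fill implicit hydrogens from standard valence (C 4, N 3, O 2, S 2, halogen 1); for lowercase aromatic atoms, an aromatic c carries 1 H when it has two neighbours and 0 H with three, and aromatic n carries 0 H:
  atom 1: F (halogen, monovalent) → 0 H
  atom 2: C, bond orders sum to 4 (valence 4) → 0 H
  atom 3: F (halogen, monovalent) → 0 H
  atom 4: F (halogen, monovalent) → 0 H
  atom 5: aromatic c, 3 neighbours → 0 H
  atom 6: aromatic c, 2 neighbours → 1 H
  atom 7: aromatic c, 2 neighbours → 1 H
  atom 8: aromatic c, 3 neighbours → 0 H
  atom 9: C with explicit H count 3
  atom 10: aromatic c, 3 neighbours → 0 H
  atom 11: aromatic c, 2 neighbours → 1 H
  atom 12: C, bond orders sum to 2 (valence 4) → 2 H
  atom 13: O, bond orders sum to 2 (valence 2) → 0 H
  atom 14: C, bond orders sum to 1 (valence 4) → 3 H
Totals → C:10, H:11, F:3, O:1.
In Hill order: C10H11F3O.

C10H11F3O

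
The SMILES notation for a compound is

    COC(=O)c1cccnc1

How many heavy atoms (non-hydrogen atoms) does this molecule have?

Every atom symbol written in the SMILES (organic subset) is one heavy atom; implicit H are not written.
Heavy atoms by element → C:7, N:1, O:2.
Total: 10.

10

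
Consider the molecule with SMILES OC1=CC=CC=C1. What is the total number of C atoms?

Count every carbon token in the SMILES (each C, including those in ring-closure positions and inside branches).
Carbon count: 6.

6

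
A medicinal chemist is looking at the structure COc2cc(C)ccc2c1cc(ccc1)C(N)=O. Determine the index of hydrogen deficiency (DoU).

9

Molecular formula: C15H15NO2.
DoU = (2C + 2 + N − H − X) / 2, where X is the halogen count and O/S are ignored.
    = (2·15 + 2 + 1 − 15 − 0) / 2 = 18 / 2 = 9.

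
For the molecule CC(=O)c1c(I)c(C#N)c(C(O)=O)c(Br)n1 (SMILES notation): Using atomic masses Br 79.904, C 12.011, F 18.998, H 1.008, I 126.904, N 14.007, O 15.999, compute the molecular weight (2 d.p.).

394.95 g/mol

First, the molecular formula is C9H4BrIN2O3 (counting implicit H from valence).
  Br: 1 × 79.904 = 79.904
  C: 9 × 12.011 = 108.099
  H: 4 × 1.008 = 4.032
  I: 1 × 126.904 = 126.904
  N: 2 × 14.007 = 28.014
  O: 3 × 15.999 = 47.997
Sum: 1×79.904 + 9×12.011 + 4×1.008 + 1×126.904 + 2×14.007 + 3×15.999 = 394.950 → 394.95 g/mol.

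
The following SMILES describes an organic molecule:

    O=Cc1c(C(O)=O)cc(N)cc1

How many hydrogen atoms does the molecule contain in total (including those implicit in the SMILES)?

7

Walk through each heavy atom and fill implicit hydrogens from standard valence (C 4, N 3, O 2, S 2, halogen 1); for lowercase aromatic atoms, an aromatic c carries 1 H when it has two neighbours and 0 H with three, and aromatic n carries 0 H:
  atom 1: O, bond orders sum to 2 (valence 2) → 0 H
  atom 2: C, bond orders sum to 3 (valence 4) → 1 H
  atom 3: aromatic c, 3 neighbours → 0 H
  atom 4: aromatic c, 3 neighbours → 0 H
  atom 5: C, bond orders sum to 4 (valence 4) → 0 H
  atom 6: O, bond orders sum to 1 (valence 2) → 1 H
  atom 7: O, bond orders sum to 2 (valence 2) → 0 H
  atom 8: aromatic c, 2 neighbours → 1 H
  atom 9: aromatic c, 3 neighbours → 0 H
  atom 10: N, bond orders sum to 1 (valence 3) → 2 H
  atom 11: aromatic c, 2 neighbours → 1 H
  atom 12: aromatic c, 2 neighbours → 1 H
Total hydrogens: 7.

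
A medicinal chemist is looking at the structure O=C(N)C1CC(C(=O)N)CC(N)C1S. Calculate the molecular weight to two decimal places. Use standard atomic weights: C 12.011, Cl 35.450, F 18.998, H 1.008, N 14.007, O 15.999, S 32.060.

217.29 g/mol

First, the molecular formula is C8H15N3O2S (counting implicit H from valence).
  C: 8 × 12.011 = 96.088
  H: 15 × 1.008 = 15.120
  N: 3 × 14.007 = 42.021
  O: 2 × 15.999 = 31.998
  S: 1 × 32.060 = 32.060
Sum: 8×12.011 + 15×1.008 + 3×14.007 + 2×15.999 + 1×32.060 = 217.287 → 217.29 g/mol.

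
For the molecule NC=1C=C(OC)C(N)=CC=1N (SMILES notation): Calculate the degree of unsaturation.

4

Molecular formula: C7H11N3O.
DoU = (2C + 2 + N − H − X) / 2, where X is the halogen count and O/S are ignored.
    = (2·7 + 2 + 3 − 11 − 0) / 2 = 8 / 2 = 4.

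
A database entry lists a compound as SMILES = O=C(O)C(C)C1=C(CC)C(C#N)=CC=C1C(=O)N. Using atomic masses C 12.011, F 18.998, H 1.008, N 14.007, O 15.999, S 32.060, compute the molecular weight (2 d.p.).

246.27 g/mol

First, the molecular formula is C13H14N2O3 (counting implicit H from valence).
  C: 13 × 12.011 = 156.143
  H: 14 × 1.008 = 14.112
  N: 2 × 14.007 = 28.014
  O: 3 × 15.999 = 47.997
Sum: 13×12.011 + 14×1.008 + 2×14.007 + 3×15.999 = 246.266 → 246.27 g/mol.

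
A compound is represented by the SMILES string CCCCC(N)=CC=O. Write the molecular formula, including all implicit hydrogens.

Walk through each heavy atom and fill implicit hydrogens from standard valence (C 4, N 3, O 2, S 2, halogen 1):
  atom 1: C, bond orders sum to 1 (valence 4) → 3 H
  atom 2: C, bond orders sum to 2 (valence 4) → 2 H
  atom 3: C, bond orders sum to 2 (valence 4) → 2 H
  atom 4: C, bond orders sum to 2 (valence 4) → 2 H
  atom 5: C, bond orders sum to 4 (valence 4) → 0 H
  atom 6: N, bond orders sum to 1 (valence 3) → 2 H
  atom 7: C, bond orders sum to 3 (valence 4) → 1 H
  atom 8: C, bond orders sum to 3 (valence 4) → 1 H
  atom 9: O, bond orders sum to 2 (valence 2) → 0 H
Totals → C:7, H:13, N:1, O:1.

C7H13NO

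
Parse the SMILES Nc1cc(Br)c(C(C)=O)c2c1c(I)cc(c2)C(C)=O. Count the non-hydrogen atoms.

Every atom symbol written in the SMILES (organic subset) is one heavy atom; implicit H are not written.
Heavy atoms by element → Br:1, C:14, I:1, N:1, O:2.
Total: 19.

19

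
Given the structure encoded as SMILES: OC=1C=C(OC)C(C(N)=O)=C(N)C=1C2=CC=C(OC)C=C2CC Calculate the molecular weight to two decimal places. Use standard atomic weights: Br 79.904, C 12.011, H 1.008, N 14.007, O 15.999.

316.36 g/mol

First, the molecular formula is C17H20N2O4 (counting implicit H from valence).
  C: 17 × 12.011 = 204.187
  H: 20 × 1.008 = 20.160
  N: 2 × 14.007 = 28.014
  O: 4 × 15.999 = 63.996
Sum: 17×12.011 + 20×1.008 + 2×14.007 + 4×15.999 = 316.357 → 316.36 g/mol.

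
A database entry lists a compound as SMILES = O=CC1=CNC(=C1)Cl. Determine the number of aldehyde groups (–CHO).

The aldehyde motif appears at heavy-atom position 2 in the SMILES.
Aldehyde count: 1.

1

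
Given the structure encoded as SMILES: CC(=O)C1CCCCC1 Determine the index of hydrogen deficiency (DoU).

Degree of unsaturation = (number of rings) + (number of π bonds).
Ring closures in the SMILES: 1.
π bonds: 1 double bond (each 1 DoU) → 1 DoU from unsaturation.
Total DoU = 1 + 1 = 2.

2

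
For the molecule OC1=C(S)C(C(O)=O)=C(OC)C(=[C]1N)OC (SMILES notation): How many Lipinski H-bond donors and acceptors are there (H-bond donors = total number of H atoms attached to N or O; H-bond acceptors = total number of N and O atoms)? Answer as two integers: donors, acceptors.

Donors: find every N or O and count the H atoms it carries.
  atom 1 (O): bond orders sum to 1 → 1 H
  atom 7 (O): bond orders sum to 1 → 1 H
  atom 8 (O): bond orders sum to 2 → 0 H
  atom 10 (O): bond orders sum to 2 → 0 H
  atom 14 (N): bond orders sum to 1 → 2 H
  atom 15 (O): bond orders sum to 2 → 0 H
Lipinski HBD = 4.
Acceptors: N atoms = 1, O atoms = 5 → HBA = 6.

4, 6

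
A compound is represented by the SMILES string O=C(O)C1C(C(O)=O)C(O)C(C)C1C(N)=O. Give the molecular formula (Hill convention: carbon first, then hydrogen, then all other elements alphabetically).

Walk through each heavy atom and fill implicit hydrogens from standard valence (C 4, N 3, O 2, S 2, halogen 1):
  atom 1: O, bond orders sum to 2 (valence 2) → 0 H
  atom 2: C, bond orders sum to 4 (valence 4) → 0 H
  atom 3: O, bond orders sum to 1 (valence 2) → 1 H
  atom 4: C, bond orders sum to 3 (valence 4) → 1 H
  atom 5: C, bond orders sum to 3 (valence 4) → 1 H
  atom 6: C, bond orders sum to 4 (valence 4) → 0 H
  atom 7: O, bond orders sum to 1 (valence 2) → 1 H
  atom 8: O, bond orders sum to 2 (valence 2) → 0 H
  atom 9: C, bond orders sum to 3 (valence 4) → 1 H
  atom 10: O, bond orders sum to 1 (valence 2) → 1 H
  atom 11: C, bond orders sum to 3 (valence 4) → 1 H
  atom 12: C, bond orders sum to 1 (valence 4) → 3 H
  atom 13: C, bond orders sum to 3 (valence 4) → 1 H
  atom 14: C, bond orders sum to 4 (valence 4) → 0 H
  atom 15: N, bond orders sum to 1 (valence 3) → 2 H
  atom 16: O, bond orders sum to 2 (valence 2) → 0 H
Totals → C:9, H:13, N:1, O:6.

C9H13NO6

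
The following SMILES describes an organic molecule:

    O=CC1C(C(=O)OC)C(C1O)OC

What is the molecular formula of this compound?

Walk through each heavy atom and fill implicit hydrogens from standard valence (C 4, N 3, O 2, S 2, halogen 1):
  atom 1: O, bond orders sum to 2 (valence 2) → 0 H
  atom 2: C, bond orders sum to 3 (valence 4) → 1 H
  atom 3: C, bond orders sum to 3 (valence 4) → 1 H
  atom 4: C, bond orders sum to 3 (valence 4) → 1 H
  atom 5: C, bond orders sum to 4 (valence 4) → 0 H
  atom 6: O, bond orders sum to 2 (valence 2) → 0 H
  atom 7: O, bond orders sum to 2 (valence 2) → 0 H
  atom 8: C, bond orders sum to 1 (valence 4) → 3 H
  atom 9: C, bond orders sum to 3 (valence 4) → 1 H
  atom 10: C, bond orders sum to 3 (valence 4) → 1 H
  atom 11: O, bond orders sum to 1 (valence 2) → 1 H
  atom 12: O, bond orders sum to 2 (valence 2) → 0 H
  atom 13: C, bond orders sum to 1 (valence 4) → 3 H
Totals → C:8, H:12, O:5.

C8H12O5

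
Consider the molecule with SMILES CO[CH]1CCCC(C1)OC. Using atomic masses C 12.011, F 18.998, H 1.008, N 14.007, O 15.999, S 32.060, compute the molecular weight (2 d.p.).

First, the molecular formula is C8H16O2 (counting implicit H from valence).
  C: 8 × 12.011 = 96.088
  H: 16 × 1.008 = 16.128
  O: 2 × 15.999 = 31.998
Sum: 8×12.011 + 16×1.008 + 2×15.999 = 144.214 → 144.21 g/mol.

144.21 g/mol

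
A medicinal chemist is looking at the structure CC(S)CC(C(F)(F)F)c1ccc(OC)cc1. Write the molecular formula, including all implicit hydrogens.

C12H15F3OS

Walk through each heavy atom and fill implicit hydrogens from standard valence (C 4, N 3, O 2, S 2, halogen 1); for lowercase aromatic atoms, an aromatic c carries 1 H when it has two neighbours and 0 H with three, and aromatic n carries 0 H:
  atom 1: C, bond orders sum to 1 (valence 4) → 3 H
  atom 2: C, bond orders sum to 3 (valence 4) → 1 H
  atom 3: S, bond orders sum to 1 (valence 2) → 1 H
  atom 4: C, bond orders sum to 2 (valence 4) → 2 H
  atom 5: C, bond orders sum to 3 (valence 4) → 1 H
  atom 6: C, bond orders sum to 4 (valence 4) → 0 H
  atom 7: F (halogen, monovalent) → 0 H
  atom 8: F (halogen, monovalent) → 0 H
  atom 9: F (halogen, monovalent) → 0 H
  atom 10: aromatic c, 3 neighbours → 0 H
  atom 11: aromatic c, 2 neighbours → 1 H
  atom 12: aromatic c, 2 neighbours → 1 H
  atom 13: aromatic c, 3 neighbours → 0 H
  atom 14: O, bond orders sum to 2 (valence 2) → 0 H
  atom 15: C, bond orders sum to 1 (valence 4) → 3 H
  atom 16: aromatic c, 2 neighbours → 1 H
  atom 17: aromatic c, 2 neighbours → 1 H
Totals → C:12, H:15, F:3, O:1, S:1.
In Hill order: C12H15F3OS.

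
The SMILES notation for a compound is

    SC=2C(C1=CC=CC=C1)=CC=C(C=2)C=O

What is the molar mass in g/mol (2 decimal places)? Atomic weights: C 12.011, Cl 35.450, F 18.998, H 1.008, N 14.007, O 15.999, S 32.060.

214.28 g/mol

First, the molecular formula is C13H10OS (counting implicit H from valence).
  C: 13 × 12.011 = 156.143
  H: 10 × 1.008 = 10.080
  O: 1 × 15.999 = 15.999
  S: 1 × 32.060 = 32.060
Sum: 13×12.011 + 10×1.008 + 1×15.999 + 1×32.060 = 214.282 → 214.28 g/mol.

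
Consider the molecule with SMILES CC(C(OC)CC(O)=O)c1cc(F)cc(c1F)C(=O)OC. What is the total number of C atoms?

14

Count every carbon token in the SMILES (each C, including those in ring-closure positions and inside branches).
Carbon count: 14.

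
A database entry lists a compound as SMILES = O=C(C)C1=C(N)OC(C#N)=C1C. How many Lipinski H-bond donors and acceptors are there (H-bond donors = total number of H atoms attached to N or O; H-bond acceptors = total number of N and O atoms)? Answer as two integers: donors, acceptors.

Donors: find every N or O and count the H atoms it carries.
  atom 1 (O): bond orders sum to 2 → 0 H
  atom 6 (N): bond orders sum to 1 → 2 H
  atom 7 (O): bond orders sum to 2 → 0 H
  atom 10 (N): bond orders sum to 3 → 0 H
Lipinski HBD = 2.
Acceptors: N atoms = 2, O atoms = 2 → HBA = 4.

2, 4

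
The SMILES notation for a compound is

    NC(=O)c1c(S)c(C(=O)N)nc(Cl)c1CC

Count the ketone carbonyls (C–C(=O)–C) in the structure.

Scan the SMILES for the ketone motif — none present.
Groups that are present: 2 amide, 1 thiol.

0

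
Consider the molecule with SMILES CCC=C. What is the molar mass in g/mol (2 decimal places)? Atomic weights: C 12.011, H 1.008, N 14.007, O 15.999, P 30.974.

56.11 g/mol

First, the molecular formula is C4H8 (counting implicit H from valence).
  C: 4 × 12.011 = 48.044
  H: 8 × 1.008 = 8.064
Sum: 4×12.011 + 8×1.008 = 56.108 → 56.11 g/mol.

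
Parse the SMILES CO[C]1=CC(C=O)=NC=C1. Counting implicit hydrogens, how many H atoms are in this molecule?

Walk through each heavy atom and fill implicit hydrogens from standard valence (C 4, N 3, O 2, S 2, halogen 1):
  atom 1: C, bond orders sum to 1 (valence 4) → 3 H
  atom 2: O, bond orders sum to 2 (valence 2) → 0 H
  atom 3: C with explicit H count 0
  atom 4: C, bond orders sum to 3 (valence 4) → 1 H
  atom 5: C, bond orders sum to 4 (valence 4) → 0 H
  atom 6: C, bond orders sum to 3 (valence 4) → 1 H
  atom 7: O, bond orders sum to 2 (valence 2) → 0 H
  atom 8: N, bond orders sum to 3 (valence 3) → 0 H
  atom 9: C, bond orders sum to 3 (valence 4) → 1 H
  atom 10: C, bond orders sum to 3 (valence 4) → 1 H
Total hydrogens: 7.

7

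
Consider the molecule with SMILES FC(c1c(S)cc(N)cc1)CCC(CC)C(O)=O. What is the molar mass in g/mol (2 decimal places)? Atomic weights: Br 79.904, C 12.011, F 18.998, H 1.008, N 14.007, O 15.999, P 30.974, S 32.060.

First, the molecular formula is C13H18FNO2S (counting implicit H from valence).
  C: 13 × 12.011 = 156.143
  F: 1 × 18.998 = 18.998
  H: 18 × 1.008 = 18.144
  N: 1 × 14.007 = 14.007
  O: 2 × 15.999 = 31.998
  S: 1 × 32.060 = 32.060
Sum: 13×12.011 + 1×18.998 + 18×1.008 + 1×14.007 + 2×15.999 + 1×32.060 = 271.350 → 271.35 g/mol.

271.35 g/mol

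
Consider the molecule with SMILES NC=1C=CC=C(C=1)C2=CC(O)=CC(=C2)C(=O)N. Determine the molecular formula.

C13H12N2O2

Walk through each heavy atom and fill implicit hydrogens from standard valence (C 4, N 3, O 2, S 2, halogen 1):
  atom 1: N, bond orders sum to 1 (valence 3) → 2 H
  atom 2: C, bond orders sum to 4 (valence 4) → 0 H
  atom 3: C, bond orders sum to 3 (valence 4) → 1 H
  atom 4: C, bond orders sum to 3 (valence 4) → 1 H
  atom 5: C, bond orders sum to 3 (valence 4) → 1 H
  atom 6: C, bond orders sum to 4 (valence 4) → 0 H
  atom 7: C, bond orders sum to 3 (valence 4) → 1 H
  atom 8: C, bond orders sum to 4 (valence 4) → 0 H
  atom 9: C, bond orders sum to 3 (valence 4) → 1 H
  atom 10: C, bond orders sum to 4 (valence 4) → 0 H
  atom 11: O, bond orders sum to 1 (valence 2) → 1 H
  atom 12: C, bond orders sum to 3 (valence 4) → 1 H
  atom 13: C, bond orders sum to 4 (valence 4) → 0 H
  atom 14: C, bond orders sum to 3 (valence 4) → 1 H
  atom 15: C, bond orders sum to 4 (valence 4) → 0 H
  atom 16: O, bond orders sum to 2 (valence 2) → 0 H
  atom 17: N, bond orders sum to 1 (valence 3) → 2 H
Totals → C:13, H:12, N:2, O:2.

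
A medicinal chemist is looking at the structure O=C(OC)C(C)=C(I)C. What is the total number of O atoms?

Scan the SMILES for O atoms (remember two-letter symbols like Cl and Br are single atoms).
Oxygen count: 2.

2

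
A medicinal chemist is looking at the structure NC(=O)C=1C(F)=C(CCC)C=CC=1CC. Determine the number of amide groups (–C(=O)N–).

The amide motif appears at heavy-atom position 2 in the SMILES.
Amide count: 1.

1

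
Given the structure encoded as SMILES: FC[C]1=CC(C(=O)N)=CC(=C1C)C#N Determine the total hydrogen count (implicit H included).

Walk through each heavy atom and fill implicit hydrogens from standard valence (C 4, N 3, O 2, S 2, halogen 1):
  atom 1: F (halogen, monovalent) → 0 H
  atom 2: C, bond orders sum to 2 (valence 4) → 2 H
  atom 3: C with explicit H count 0
  atom 4: C, bond orders sum to 3 (valence 4) → 1 H
  atom 5: C, bond orders sum to 4 (valence 4) → 0 H
  atom 6: C, bond orders sum to 4 (valence 4) → 0 H
  atom 7: O, bond orders sum to 2 (valence 2) → 0 H
  atom 8: N, bond orders sum to 1 (valence 3) → 2 H
  atom 9: C, bond orders sum to 3 (valence 4) → 1 H
  atom 10: C, bond orders sum to 4 (valence 4) → 0 H
  atom 11: C, bond orders sum to 4 (valence 4) → 0 H
  atom 12: C, bond orders sum to 1 (valence 4) → 3 H
  atom 13: C, bond orders sum to 4 (valence 4) → 0 H
  atom 14: N, bond orders sum to 3 (valence 3) → 0 H
Total hydrogens: 9.

9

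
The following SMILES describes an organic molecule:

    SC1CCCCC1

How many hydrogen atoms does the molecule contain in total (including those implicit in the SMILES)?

Walk through each heavy atom and fill implicit hydrogens from standard valence (C 4, N 3, O 2, S 2, halogen 1):
  atom 1: S, bond orders sum to 1 (valence 2) → 1 H
  atom 2: C, bond orders sum to 3 (valence 4) → 1 H
  atom 3: C, bond orders sum to 2 (valence 4) → 2 H
  atom 4: C, bond orders sum to 2 (valence 4) → 2 H
  atom 5: C, bond orders sum to 2 (valence 4) → 2 H
  atom 6: C, bond orders sum to 2 (valence 4) → 2 H
  atom 7: C, bond orders sum to 2 (valence 4) → 2 H
Total hydrogens: 12.

12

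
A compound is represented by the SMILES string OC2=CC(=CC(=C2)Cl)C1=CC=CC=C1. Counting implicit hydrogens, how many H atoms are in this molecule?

Walk through each heavy atom and fill implicit hydrogens from standard valence (C 4, N 3, O 2, S 2, halogen 1):
  atom 1: O, bond orders sum to 1 (valence 2) → 1 H
  atom 2: C, bond orders sum to 4 (valence 4) → 0 H
  atom 3: C, bond orders sum to 3 (valence 4) → 1 H
  atom 4: C, bond orders sum to 4 (valence 4) → 0 H
  atom 5: C, bond orders sum to 3 (valence 4) → 1 H
  atom 6: C, bond orders sum to 4 (valence 4) → 0 H
  atom 7: C, bond orders sum to 3 (valence 4) → 1 H
  atom 8: Cl (halogen, monovalent) → 0 H
  atom 9: C, bond orders sum to 4 (valence 4) → 0 H
  atom 10: C, bond orders sum to 3 (valence 4) → 1 H
  atom 11: C, bond orders sum to 3 (valence 4) → 1 H
  atom 12: C, bond orders sum to 3 (valence 4) → 1 H
  atom 13: C, bond orders sum to 3 (valence 4) → 1 H
  atom 14: C, bond orders sum to 3 (valence 4) → 1 H
Total hydrogens: 9.

9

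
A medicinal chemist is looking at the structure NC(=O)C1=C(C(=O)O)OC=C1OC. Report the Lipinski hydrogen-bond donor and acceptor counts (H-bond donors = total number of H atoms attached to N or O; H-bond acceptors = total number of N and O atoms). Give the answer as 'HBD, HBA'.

Donors: find every N or O and count the H atoms it carries.
  atom 1 (N): bond orders sum to 1 → 2 H
  atom 3 (O): bond orders sum to 2 → 0 H
  atom 7 (O): bond orders sum to 2 → 0 H
  atom 8 (O): bond orders sum to 1 → 1 H
  atom 9 (O): bond orders sum to 2 → 0 H
  atom 12 (O): bond orders sum to 2 → 0 H
Lipinski HBD = 3.
Acceptors: N atoms = 1, O atoms = 5 → HBA = 6.

3, 6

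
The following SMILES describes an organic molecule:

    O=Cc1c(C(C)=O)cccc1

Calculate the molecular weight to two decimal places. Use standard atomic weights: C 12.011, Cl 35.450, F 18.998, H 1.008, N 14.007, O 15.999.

148.16 g/mol

First, the molecular formula is C9H8O2 (counting implicit H from valence).
  C: 9 × 12.011 = 108.099
  H: 8 × 1.008 = 8.064
  O: 2 × 15.999 = 31.998
Sum: 9×12.011 + 8×1.008 + 2×15.999 = 148.161 → 148.16 g/mol.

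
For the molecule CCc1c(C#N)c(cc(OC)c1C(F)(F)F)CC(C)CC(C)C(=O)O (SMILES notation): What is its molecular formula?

Walk through each heavy atom and fill implicit hydrogens from standard valence (C 4, N 3, O 2, S 2, halogen 1); for lowercase aromatic atoms, an aromatic c carries 1 H when it has two neighbours and 0 H with three, and aromatic n carries 0 H:
  atom 1: C, bond orders sum to 1 (valence 4) → 3 H
  atom 2: C, bond orders sum to 2 (valence 4) → 2 H
  atom 3: aromatic c, 3 neighbours → 0 H
  atom 4: aromatic c, 3 neighbours → 0 H
  atom 5: C, bond orders sum to 4 (valence 4) → 0 H
  atom 6: N, bond orders sum to 3 (valence 3) → 0 H
  atom 7: aromatic c, 3 neighbours → 0 H
  atom 8: aromatic c, 2 neighbours → 1 H
  atom 9: aromatic c, 3 neighbours → 0 H
  atom 10: O, bond orders sum to 2 (valence 2) → 0 H
  atom 11: C, bond orders sum to 1 (valence 4) → 3 H
  atom 12: aromatic c, 3 neighbours → 0 H
  atom 13: C, bond orders sum to 4 (valence 4) → 0 H
  atom 14: F (halogen, monovalent) → 0 H
  atom 15: F (halogen, monovalent) → 0 H
  atom 16: F (halogen, monovalent) → 0 H
  atom 17: C, bond orders sum to 2 (valence 4) → 2 H
  atom 18: C, bond orders sum to 3 (valence 4) → 1 H
  atom 19: C, bond orders sum to 1 (valence 4) → 3 H
  atom 20: C, bond orders sum to 2 (valence 4) → 2 H
  atom 21: C, bond orders sum to 3 (valence 4) → 1 H
  atom 22: C, bond orders sum to 1 (valence 4) → 3 H
  atom 23: C, bond orders sum to 4 (valence 4) → 0 H
  atom 24: O, bond orders sum to 2 (valence 2) → 0 H
  atom 25: O, bond orders sum to 1 (valence 2) → 1 H
Totals → C:18, H:22, F:3, N:1, O:3.
In Hill order: C18H22F3NO3.

C18H22F3NO3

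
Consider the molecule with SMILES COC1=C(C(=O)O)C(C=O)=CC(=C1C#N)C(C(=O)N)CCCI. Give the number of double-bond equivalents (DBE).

9

Degree of unsaturation = (number of rings) + (number of π bonds).
Ring closures in the SMILES: 1.
π bonds: 6 double bonds (each 1 DoU), 1 triple bond (each 2 DoU) → 8 DoU from unsaturation.
Total DoU = 1 + 8 = 9.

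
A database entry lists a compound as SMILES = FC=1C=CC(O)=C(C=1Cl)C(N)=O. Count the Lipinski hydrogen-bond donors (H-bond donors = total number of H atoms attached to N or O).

3

Donors: find every N or O and count the H atoms it carries.
  atom 6 (O): bond orders sum to 1 → 1 H
  atom 11 (N): bond orders sum to 1 → 2 H
  atom 12 (O): bond orders sum to 2 → 0 H
Lipinski HBD = 3.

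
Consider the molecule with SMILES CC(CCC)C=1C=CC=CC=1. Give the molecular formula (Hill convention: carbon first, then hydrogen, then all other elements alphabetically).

C11H16

Walk through each heavy atom and fill implicit hydrogens from standard valence (C 4, N 3, O 2, S 2, halogen 1):
  atom 1: C, bond orders sum to 1 (valence 4) → 3 H
  atom 2: C, bond orders sum to 3 (valence 4) → 1 H
  atom 3: C, bond orders sum to 2 (valence 4) → 2 H
  atom 4: C, bond orders sum to 2 (valence 4) → 2 H
  atom 5: C, bond orders sum to 1 (valence 4) → 3 H
  atom 6: C, bond orders sum to 4 (valence 4) → 0 H
  atom 7: C, bond orders sum to 3 (valence 4) → 1 H
  atom 8: C, bond orders sum to 3 (valence 4) → 1 H
  atom 9: C, bond orders sum to 3 (valence 4) → 1 H
  atom 10: C, bond orders sum to 3 (valence 4) → 1 H
  atom 11: C, bond orders sum to 3 (valence 4) → 1 H
Totals → C:11, H:16.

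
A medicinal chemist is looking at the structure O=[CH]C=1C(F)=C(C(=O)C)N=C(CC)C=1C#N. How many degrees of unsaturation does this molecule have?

8

Degree of unsaturation = (number of rings) + (number of π bonds).
Ring closures in the SMILES: 1.
π bonds: 5 double bonds (each 1 DoU), 1 triple bond (each 2 DoU) → 7 DoU from unsaturation.
Total DoU = 1 + 7 = 8.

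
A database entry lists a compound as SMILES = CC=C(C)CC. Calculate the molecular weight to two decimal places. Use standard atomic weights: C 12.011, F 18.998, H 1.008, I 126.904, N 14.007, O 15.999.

84.16 g/mol

First, the molecular formula is C6H12 (counting implicit H from valence).
  C: 6 × 12.011 = 72.066
  H: 12 × 1.008 = 12.096
Sum: 6×12.011 + 12×1.008 = 84.162 → 84.16 g/mol.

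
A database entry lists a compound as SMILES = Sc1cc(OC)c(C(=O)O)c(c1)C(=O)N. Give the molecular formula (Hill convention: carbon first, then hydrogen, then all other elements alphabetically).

C9H9NO4S

Walk through each heavy atom and fill implicit hydrogens from standard valence (C 4, N 3, O 2, S 2, halogen 1); for lowercase aromatic atoms, an aromatic c carries 1 H when it has two neighbours and 0 H with three, and aromatic n carries 0 H:
  atom 1: S, bond orders sum to 1 (valence 2) → 1 H
  atom 2: aromatic c, 3 neighbours → 0 H
  atom 3: aromatic c, 2 neighbours → 1 H
  atom 4: aromatic c, 3 neighbours → 0 H
  atom 5: O, bond orders sum to 2 (valence 2) → 0 H
  atom 6: C, bond orders sum to 1 (valence 4) → 3 H
  atom 7: aromatic c, 3 neighbours → 0 H
  atom 8: C, bond orders sum to 4 (valence 4) → 0 H
  atom 9: O, bond orders sum to 2 (valence 2) → 0 H
  atom 10: O, bond orders sum to 1 (valence 2) → 1 H
  atom 11: aromatic c, 3 neighbours → 0 H
  atom 12: aromatic c, 2 neighbours → 1 H
  atom 13: C, bond orders sum to 4 (valence 4) → 0 H
  atom 14: O, bond orders sum to 2 (valence 2) → 0 H
  atom 15: N, bond orders sum to 1 (valence 3) → 2 H
Totals → C:9, H:9, N:1, O:4, S:1.
In Hill order: C9H9NO4S.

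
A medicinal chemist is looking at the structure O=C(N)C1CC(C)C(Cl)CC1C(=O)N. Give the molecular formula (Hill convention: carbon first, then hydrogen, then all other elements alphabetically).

Walk through each heavy atom and fill implicit hydrogens from standard valence (C 4, N 3, O 2, S 2, halogen 1):
  atom 1: O, bond orders sum to 2 (valence 2) → 0 H
  atom 2: C, bond orders sum to 4 (valence 4) → 0 H
  atom 3: N, bond orders sum to 1 (valence 3) → 2 H
  atom 4: C, bond orders sum to 3 (valence 4) → 1 H
  atom 5: C, bond orders sum to 2 (valence 4) → 2 H
  atom 6: C, bond orders sum to 3 (valence 4) → 1 H
  atom 7: C, bond orders sum to 1 (valence 4) → 3 H
  atom 8: C, bond orders sum to 3 (valence 4) → 1 H
  atom 9: Cl (halogen, monovalent) → 0 H
  atom 10: C, bond orders sum to 2 (valence 4) → 2 H
  atom 11: C, bond orders sum to 3 (valence 4) → 1 H
  atom 12: C, bond orders sum to 4 (valence 4) → 0 H
  atom 13: O, bond orders sum to 2 (valence 2) → 0 H
  atom 14: N, bond orders sum to 1 (valence 3) → 2 H
Totals → C:9, H:15, Cl:1, N:2, O:2.
In Hill order: C9H15ClN2O2.

C9H15ClN2O2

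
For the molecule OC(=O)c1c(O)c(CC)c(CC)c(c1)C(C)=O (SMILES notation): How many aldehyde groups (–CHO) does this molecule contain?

Scan the SMILES for the aldehyde motif — none present.
Groups that are present: 1 carboxylic acid, 1 hydroxyl, 1 ketone.

0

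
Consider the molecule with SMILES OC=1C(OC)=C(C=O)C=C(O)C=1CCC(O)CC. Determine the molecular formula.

Walk through each heavy atom and fill implicit hydrogens from standard valence (C 4, N 3, O 2, S 2, halogen 1):
  atom 1: O, bond orders sum to 1 (valence 2) → 1 H
  atom 2: C, bond orders sum to 4 (valence 4) → 0 H
  atom 3: C, bond orders sum to 4 (valence 4) → 0 H
  atom 4: O, bond orders sum to 2 (valence 2) → 0 H
  atom 5: C, bond orders sum to 1 (valence 4) → 3 H
  atom 6: C, bond orders sum to 4 (valence 4) → 0 H
  atom 7: C, bond orders sum to 3 (valence 4) → 1 H
  atom 8: O, bond orders sum to 2 (valence 2) → 0 H
  atom 9: C, bond orders sum to 3 (valence 4) → 1 H
  atom 10: C, bond orders sum to 4 (valence 4) → 0 H
  atom 11: O, bond orders sum to 1 (valence 2) → 1 H
  atom 12: C, bond orders sum to 4 (valence 4) → 0 H
  atom 13: C, bond orders sum to 2 (valence 4) → 2 H
  atom 14: C, bond orders sum to 2 (valence 4) → 2 H
  atom 15: C, bond orders sum to 3 (valence 4) → 1 H
  atom 16: O, bond orders sum to 1 (valence 2) → 1 H
  atom 17: C, bond orders sum to 2 (valence 4) → 2 H
  atom 18: C, bond orders sum to 1 (valence 4) → 3 H
Totals → C:13, H:18, O:5.
In Hill order: C13H18O5.

C13H18O5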